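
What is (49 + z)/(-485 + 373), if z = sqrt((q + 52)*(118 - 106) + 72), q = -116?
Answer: -7/16 - I*sqrt(174)/56 ≈ -0.4375 - 0.23555*I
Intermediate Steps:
z = 2*I*sqrt(174) (z = sqrt((-116 + 52)*(118 - 106) + 72) = sqrt(-64*12 + 72) = sqrt(-768 + 72) = sqrt(-696) = 2*I*sqrt(174) ≈ 26.382*I)
(49 + z)/(-485 + 373) = (49 + 2*I*sqrt(174))/(-485 + 373) = (49 + 2*I*sqrt(174))/(-112) = (49 + 2*I*sqrt(174))*(-1/112) = -7/16 - I*sqrt(174)/56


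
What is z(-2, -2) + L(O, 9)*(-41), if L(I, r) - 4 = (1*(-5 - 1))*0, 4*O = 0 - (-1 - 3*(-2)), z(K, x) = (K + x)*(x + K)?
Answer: -148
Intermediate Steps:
z(K, x) = (K + x)² (z(K, x) = (K + x)*(K + x) = (K + x)²)
O = -5/4 (O = (0 - (-1 - 3*(-2)))/4 = (0 - (-1 + 6))/4 = (0 - 1*5)/4 = (0 - 5)/4 = (¼)*(-5) = -5/4 ≈ -1.2500)
L(I, r) = 4 (L(I, r) = 4 + (1*(-5 - 1))*0 = 4 + (1*(-6))*0 = 4 - 6*0 = 4 + 0 = 4)
z(-2, -2) + L(O, 9)*(-41) = (-2 - 2)² + 4*(-41) = (-4)² - 164 = 16 - 164 = -148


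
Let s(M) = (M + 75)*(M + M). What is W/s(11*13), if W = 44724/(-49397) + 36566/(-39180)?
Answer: -1779268511/60333363416040 ≈ -2.9491e-5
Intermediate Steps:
s(M) = 2*M*(75 + M) (s(M) = (75 + M)*(2*M) = 2*M*(75 + M))
W = -1779268511/967687230 (W = 44724*(-1/49397) + 36566*(-1/39180) = -44724/49397 - 18283/19590 = -1779268511/967687230 ≈ -1.8387)
W/s(11*13) = -1779268511*1/(286*(75 + 11*13))/967687230 = -1779268511*1/(286*(75 + 143))/967687230 = -1779268511/(967687230*(2*143*218)) = -1779268511/967687230/62348 = -1779268511/967687230*1/62348 = -1779268511/60333363416040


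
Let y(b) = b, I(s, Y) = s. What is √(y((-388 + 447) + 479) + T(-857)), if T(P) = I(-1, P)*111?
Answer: √427 ≈ 20.664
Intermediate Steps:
T(P) = -111 (T(P) = -1*111 = -111)
√(y((-388 + 447) + 479) + T(-857)) = √(((-388 + 447) + 479) - 111) = √((59 + 479) - 111) = √(538 - 111) = √427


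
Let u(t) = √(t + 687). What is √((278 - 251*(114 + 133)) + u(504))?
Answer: √(-61719 + √1191) ≈ 248.36*I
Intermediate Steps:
u(t) = √(687 + t)
√((278 - 251*(114 + 133)) + u(504)) = √((278 - 251*(114 + 133)) + √(687 + 504)) = √((278 - 251*247) + √1191) = √((278 - 61997) + √1191) = √(-61719 + √1191)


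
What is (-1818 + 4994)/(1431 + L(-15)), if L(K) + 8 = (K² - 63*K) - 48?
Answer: 3176/2545 ≈ 1.2479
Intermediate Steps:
L(K) = -56 + K² - 63*K (L(K) = -8 + ((K² - 63*K) - 48) = -8 + (-48 + K² - 63*K) = -56 + K² - 63*K)
(-1818 + 4994)/(1431 + L(-15)) = (-1818 + 4994)/(1431 + (-56 + (-15)² - 63*(-15))) = 3176/(1431 + (-56 + 225 + 945)) = 3176/(1431 + 1114) = 3176/2545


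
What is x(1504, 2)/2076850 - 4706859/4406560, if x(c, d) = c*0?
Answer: -4706859/4406560 ≈ -1.0681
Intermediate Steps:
x(c, d) = 0
x(1504, 2)/2076850 - 4706859/4406560 = 0/2076850 - 4706859/4406560 = 0*(1/2076850) - 4706859*1/4406560 = 0 - 4706859/4406560 = -4706859/4406560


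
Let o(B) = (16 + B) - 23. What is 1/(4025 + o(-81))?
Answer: 1/3937 ≈ 0.00025400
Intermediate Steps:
o(B) = -7 + B
1/(4025 + o(-81)) = 1/(4025 + (-7 - 81)) = 1/(4025 - 88) = 1/3937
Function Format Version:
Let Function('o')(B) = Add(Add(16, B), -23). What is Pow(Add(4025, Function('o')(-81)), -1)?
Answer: Rational(1, 3937) ≈ 0.00025400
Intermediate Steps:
Function('o')(B) = Add(-7, B)
Pow(Add(4025, Function('o')(-81)), -1) = Pow(Add(4025, Add(-7, -81)), -1) = Pow(Add(4025, -88), -1) = Pow(3937, -1) = Rational(1, 3937)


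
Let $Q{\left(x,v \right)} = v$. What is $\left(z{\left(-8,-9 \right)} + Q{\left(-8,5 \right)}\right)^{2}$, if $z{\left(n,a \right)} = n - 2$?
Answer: $25$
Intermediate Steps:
$z{\left(n,a \right)} = -2 + n$
$\left(z{\left(-8,-9 \right)} + Q{\left(-8,5 \right)}\right)^{2} = \left(\left(-2 - 8\right) + 5\right)^{2} = \left(-10 + 5\right)^{2} = \left(-5\right)^{2} = 25$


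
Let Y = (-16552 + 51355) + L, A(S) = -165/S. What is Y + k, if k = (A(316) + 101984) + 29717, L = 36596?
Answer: 64179435/316 ≈ 2.0310e+5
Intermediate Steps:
Y = 71399 (Y = (-16552 + 51355) + 36596 = 34803 + 36596 = 71399)
k = 41617351/316 (k = (-165/316 + 101984) + 29717 = 32226779/316 + 29717 = 41617351/316 ≈ 1.3170e+5)
Y + k = 71399 + 41617351/316 = 64179435/316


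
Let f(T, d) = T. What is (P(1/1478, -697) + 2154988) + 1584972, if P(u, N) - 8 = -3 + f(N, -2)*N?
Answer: 4225774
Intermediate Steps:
P(u, N) = 5 + N² (P(u, N) = 8 + (-3 + N*N) = 8 + (-3 + N²) = 5 + N²)
(P(1/1478, -697) + 2154988) + 1584972 = ((5 + (-697)²) + 2154988) + 1584972 = ((5 + 485809) + 2154988) + 1584972 = (485814 + 2154988) + 1584972 = 2640802 + 1584972 = 4225774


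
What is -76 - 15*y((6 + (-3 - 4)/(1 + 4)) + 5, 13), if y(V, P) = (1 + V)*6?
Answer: -1030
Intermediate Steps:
y(V, P) = 6 + 6*V
-76 - 15*y((6 + (-3 - 4)/(1 + 4)) + 5, 13) = -76 - 15*(6 + 6*((6 + (-3 - 4)/(1 + 4)) + 5)) = -76 - 15*(6 + 6*((6 - 7/5) + 5)) = -76 - 15*(6 + 6*(23/5 + 5)) = -76 - 15*(6 + 6*(48/5)) = -76 - 15*(6 + 288/5) = -76 - 15*318/5 = -76 - 954 = -1030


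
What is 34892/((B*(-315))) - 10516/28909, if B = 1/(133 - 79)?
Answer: -6052525028/1011815 ≈ -5981.9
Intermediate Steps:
B = 1/54 ≈ 0.018519
34892/((B*(-315))) - 10516/28909 = 34892/(((1/54)*(-315))) - 10516/28909 = 34892/(-35/6) - 10516*1/28909 = 34892*(-6/35) - 10516/28909 = -209352/35 - 10516/28909 = -6052525028/1011815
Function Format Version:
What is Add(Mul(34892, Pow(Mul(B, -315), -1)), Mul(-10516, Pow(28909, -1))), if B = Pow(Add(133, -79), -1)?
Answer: Rational(-6052525028, 1011815) ≈ -5981.9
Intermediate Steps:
B = Rational(1, 54) (B = Pow(54, -1) = Rational(1, 54) ≈ 0.018519)
Add(Mul(34892, Pow(Mul(B, -315), -1)), Mul(-10516, Pow(28909, -1))) = Add(Mul(34892, Pow(Mul(Rational(1, 54), -315), -1)), Mul(-10516, Pow(28909, -1))) = Add(Mul(34892, Pow(Rational(-35, 6), -1)), Mul(-10516, Rational(1, 28909))) = Add(Mul(34892, Rational(-6, 35)), Rational(-10516, 28909)) = Add(Rational(-209352, 35), Rational(-10516, 28909)) = Rational(-6052525028, 1011815)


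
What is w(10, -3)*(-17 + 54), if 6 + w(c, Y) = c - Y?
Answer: 259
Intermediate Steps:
w(c, Y) = -6 + c - Y (w(c, Y) = -6 + (c - Y) = -6 + c - Y)
w(10, -3)*(-17 + 54) = (-6 + 10 - 1*(-3))*(-17 + 54) = (-6 + 10 + 3)*37 = 7*37 = 259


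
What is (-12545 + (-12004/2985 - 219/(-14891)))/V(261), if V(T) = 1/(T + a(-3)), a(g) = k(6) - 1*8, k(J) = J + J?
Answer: -29563334752972/8889927 ≈ -3.3255e+6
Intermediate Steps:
k(J) = 2*J
a(g) = 4 (a(g) = 2*6 - 1*8 = 12 - 8 = 4)
V(T) = 1/(4 + T) (V(T) = 1/(T + 4) = 1/(4 + T))
(-12545 + (-12004/2985 - 219/(-14891)))/V(261) = (-12545 + (-12004/2985 - 219/(-14891)))/(1/(4 + 261)) = (-12545 + (-12004*1/2985 - 219*(-1/14891)))/(1/265) = (-12545 + (-12004/2985 + 219/14891))/(1/265) = (-12545 - 178097849/44449635)*265 = -557798768924/44449635*265 = -29563334752972/8889927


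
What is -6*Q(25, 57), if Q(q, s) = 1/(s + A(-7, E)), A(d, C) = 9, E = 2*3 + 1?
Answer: -1/11 ≈ -0.090909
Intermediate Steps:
E = 7 (E = 6 + 1 = 7)
Q(q, s) = 1/(9 + s) (Q(q, s) = 1/(s + 9) = 1/(9 + s))
-6*Q(25, 57) = -6/(9 + 57) = -6/66 = -6*1/66 = -1/11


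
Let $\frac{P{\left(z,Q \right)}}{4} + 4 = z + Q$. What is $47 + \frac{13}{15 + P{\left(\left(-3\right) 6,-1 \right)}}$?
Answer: $\frac{3606}{77} \approx 46.831$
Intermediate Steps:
$P{\left(z,Q \right)} = -16 + 4 Q + 4 z$ ($P{\left(z,Q \right)} = -16 + 4 \left(z + Q\right) = -16 + 4 \left(Q + z\right) = -16 + \left(4 Q + 4 z\right) = -16 + 4 Q + 4 z$)
$47 + \frac{13}{15 + P{\left(\left(-3\right) 6,-1 \right)}} = 47 + \frac{13}{15 + \left(-16 + 4 \left(-1\right) + 4 \left(\left(-3\right) 6\right)\right)} = 47 + \frac{13}{15 - 92} = 47 + \frac{13}{-77} = 47 + 13 \left(- \frac{1}{77}\right) = 47 - \frac{13}{77} = \frac{3606}{77}$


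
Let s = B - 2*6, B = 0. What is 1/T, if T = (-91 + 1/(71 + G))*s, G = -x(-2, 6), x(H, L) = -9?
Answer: 20/21837 ≈ 0.00091588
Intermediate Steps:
G = 9 (G = -1*(-9) = 9)
s = -12 (s = 0 - 2*6 = 0 - 12 = -12)
T = 21837/20 (T = (-91 + 1/(71 + 9))*(-12) = (-91 + 1/80)*(-12) = -7279/80*(-12) = 21837/20 ≈ 1091.8)
1/T = 1/(21837/20) = 20/21837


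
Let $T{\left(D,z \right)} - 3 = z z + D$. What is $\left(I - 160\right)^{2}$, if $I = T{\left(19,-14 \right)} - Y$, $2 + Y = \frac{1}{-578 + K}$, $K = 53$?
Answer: $\frac{992313001}{275625} \approx 3600.2$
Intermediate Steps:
$T{\left(D,z \right)} = 3 + D + z^{2}$ ($T{\left(D,z \right)} = 3 + \left(z z + D\right) = 3 + \left(z^{2} + D\right) = 3 + \left(D + z^{2}\right) = 3 + D + z^{2}$)
$Y = - \frac{1051}{525}$ ($Y = -2 + \frac{1}{-578 + 53} = -2 + \frac{1}{-525} = -2 - \frac{1}{525} = - \frac{1051}{525} \approx -2.0019$)
$I = \frac{115501}{525}$ ($I = \left(3 + 19 + \left(-14\right)^{2}\right) - - \frac{1051}{525} = \left(3 + 19 + 196\right) + \frac{1051}{525} = 218 + \frac{1051}{525} = \frac{115501}{525} \approx 220.0$)
$\left(I - 160\right)^{2} = \left(\frac{115501}{525} - 160\right)^{2} = \left(\frac{31501}{525}\right)^{2} = \frac{992313001}{275625}$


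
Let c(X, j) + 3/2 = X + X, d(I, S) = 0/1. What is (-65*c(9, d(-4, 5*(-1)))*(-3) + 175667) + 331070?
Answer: 1019909/2 ≈ 5.0995e+5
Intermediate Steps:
d(I, S) = 0 (d(I, S) = 0*1 = 0)
c(X, j) = -3/2 + 2*X (c(X, j) = -3/2 + (X + X) = -3/2 + 2*X)
(-65*c(9, d(-4, 5*(-1)))*(-3) + 175667) + 331070 = (-65*(-3/2 + 2*9)*(-3) + 175667) + 331070 = (-65*(-3/2 + 18)*(-3) + 175667) + 331070 = (-65*33/2*(-3) + 175667) + 331070 = (-2145/2*(-3) + 175667) + 331070 = (6435/2 + 175667) + 331070 = 357769/2 + 331070 = 1019909/2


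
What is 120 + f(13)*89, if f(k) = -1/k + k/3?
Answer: 19454/39 ≈ 498.82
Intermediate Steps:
f(k) = -1/k + k/3 (f(k) = -1/k + k*(⅓) = -1/k + k/3)
120 + f(13)*89 = 120 + (-1/13 + (⅓)*13)*89 = 120 + (-1*1/13 + 13/3)*89 = 120 + (-1/13 + 13/3)*89 = 120 + (166/39)*89 = 120 + 14774/39 = 19454/39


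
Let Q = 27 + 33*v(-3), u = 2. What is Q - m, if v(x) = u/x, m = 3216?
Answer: -3211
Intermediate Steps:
v(x) = 2/x
Q = 5 (Q = 27 + 33*(2/(-3)) = 27 + 33*(2*(-⅓)) = 27 + 33*(-⅔) = 27 - 22 = 5)
Q - m = 5 - 1*3216 = 5 - 3216 = -3211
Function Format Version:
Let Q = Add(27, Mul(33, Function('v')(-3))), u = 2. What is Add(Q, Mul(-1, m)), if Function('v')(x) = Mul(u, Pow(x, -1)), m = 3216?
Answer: -3211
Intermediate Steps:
Function('v')(x) = Mul(2, Pow(x, -1))
Q = 5 (Q = Add(27, Mul(33, Mul(2, Pow(-3, -1)))) = Add(27, Mul(33, Mul(2, Rational(-1, 3)))) = Add(27, Mul(33, Rational(-2, 3))) = Add(27, -22) = 5)
Add(Q, Mul(-1, m)) = Add(5, Mul(-1, 3216)) = Add(5, -3216) = -3211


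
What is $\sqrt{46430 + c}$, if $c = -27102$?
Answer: $8 \sqrt{302} \approx 139.03$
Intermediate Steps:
$\sqrt{46430 + c} = \sqrt{46430 - 27102} = \sqrt{19328} = 8 \sqrt{302}$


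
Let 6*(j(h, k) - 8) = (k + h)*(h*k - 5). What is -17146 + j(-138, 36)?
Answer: 67403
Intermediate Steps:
j(h, k) = 8 + (-5 + h*k)*(h + k)/6 (j(h, k) = 8 + ((k + h)*(h*k - 5))/6 = 8 + ((h + k)*(-5 + h*k))/6 = 8 + ((-5 + h*k)*(h + k))/6 = 8 + (-5 + h*k)*(h + k)/6)
-17146 + j(-138, 36) = -17146 + (8 - ⅚*(-138) - ⅚*36 + (⅙)*(-138)*36² + (⅙)*36*(-138)²) = -17146 + (8 + 115 - 30 + (⅙)*(-138)*1296 + (⅙)*36*19044) = -17146 + (8 + 115 - 30 - 29808 + 114264) = -17146 + 84549 = 67403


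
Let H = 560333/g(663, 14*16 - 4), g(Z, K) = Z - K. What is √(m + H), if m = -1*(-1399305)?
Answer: 4*√17178777154/443 ≈ 1183.5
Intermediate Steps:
m = 1399305
H = 560333/443 (H = 560333/(663 - (14*16 - 4)) = 560333/(663 - (224 - 4)) = 560333/(663 - 1*220) = 560333/(663 - 220) = 560333/443 ≈ 1264.9)
√(m + H) = √(1399305 + 560333/443) = √(620452448/443) = 4*√17178777154/443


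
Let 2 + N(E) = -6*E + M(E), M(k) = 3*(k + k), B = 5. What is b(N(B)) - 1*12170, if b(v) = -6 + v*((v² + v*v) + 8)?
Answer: -12208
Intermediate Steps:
M(k) = 6*k (M(k) = 3*(2*k) = 6*k)
N(E) = -2 (N(E) = -2 + (-6*E + 6*E) = -2 + 0 = -2)
b(v) = -6 + v*(8 + 2*v²) (b(v) = -6 + v*((v² + v²) + 8) = -6 + v*(2*v² + 8) = -6 + v*(8 + 2*v²))
b(N(B)) - 1*12170 = (-6 + 2*(-2)³ + 8*(-2)) - 1*12170 = (-6 + 2*(-8) - 16) - 12170 = (-6 - 16 - 16) - 12170 = -38 - 12170 = -12208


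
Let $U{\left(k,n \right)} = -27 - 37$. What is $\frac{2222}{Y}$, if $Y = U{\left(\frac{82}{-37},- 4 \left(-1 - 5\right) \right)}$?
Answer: $- \frac{1111}{32} \approx -34.719$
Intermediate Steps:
$U{\left(k,n \right)} = -64$
$Y = -64$
$\frac{2222}{Y} = \frac{2222}{-64} = 2222 \left(- \frac{1}{64}\right) = - \frac{1111}{32}$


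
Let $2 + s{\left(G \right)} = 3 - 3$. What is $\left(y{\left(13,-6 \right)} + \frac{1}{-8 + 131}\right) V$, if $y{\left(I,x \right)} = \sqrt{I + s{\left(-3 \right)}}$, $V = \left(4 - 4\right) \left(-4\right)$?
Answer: $0$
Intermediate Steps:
$s{\left(G \right)} = -2$ ($s{\left(G \right)} = -2 + \left(3 - 3\right) = -2 + 0 = -2$)
$V = 0$ ($V = 0 \left(-4\right) = 0$)
$y{\left(I,x \right)} = \sqrt{-2 + I}$ ($y{\left(I,x \right)} = \sqrt{I - 2} = \sqrt{-2 + I}$)
$\left(y{\left(13,-6 \right)} + \frac{1}{-8 + 131}\right) V = \left(\sqrt{-2 + 13} + \frac{1}{-8 + 131}\right) 0 = \left(\sqrt{11} + \frac{1}{123}\right) 0 = \left(\frac{1}{123} + \sqrt{11}\right) 0 = 0$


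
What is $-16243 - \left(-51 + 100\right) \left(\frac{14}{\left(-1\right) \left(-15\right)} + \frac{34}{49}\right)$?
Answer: $- \frac{244841}{15} \approx -16323.0$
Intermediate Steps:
$-16243 - \left(-51 + 100\right) \left(\frac{14}{\left(-1\right) \left(-15\right)} + \frac{34}{49}\right) = -16243 - 49 \left(\frac{14}{15} + 34 \cdot \frac{1}{49}\right) = -16243 - 49 \left(14 \cdot \frac{1}{15} + \frac{34}{49}\right) = -16243 - 49 \left(\frac{14}{15} + \frac{34}{49}\right) = -16243 - 49 \cdot \frac{1196}{735} = -16243 - \frac{1196}{15} = - \frac{244841}{15}$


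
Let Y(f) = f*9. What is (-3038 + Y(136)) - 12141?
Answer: -13955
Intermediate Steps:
Y(f) = 9*f
(-3038 + Y(136)) - 12141 = (-3038 + 9*136) - 12141 = (-3038 + 1224) - 12141 = -1814 - 12141 = -13955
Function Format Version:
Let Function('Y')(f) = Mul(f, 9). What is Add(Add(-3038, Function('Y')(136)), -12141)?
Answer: -13955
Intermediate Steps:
Function('Y')(f) = Mul(9, f)
Add(Add(-3038, Function('Y')(136)), -12141) = Add(Add(-3038, Mul(9, 136)), -12141) = Add(Add(-3038, 1224), -12141) = Add(-1814, -12141) = -13955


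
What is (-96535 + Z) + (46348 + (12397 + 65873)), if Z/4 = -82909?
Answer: -303553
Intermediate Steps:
Z = -331636 (Z = 4*(-82909) = -331636)
(-96535 + Z) + (46348 + (12397 + 65873)) = (-96535 - 331636) + (46348 + (12397 + 65873)) = -428171 + (46348 + 78270) = -428171 + 124618 = -303553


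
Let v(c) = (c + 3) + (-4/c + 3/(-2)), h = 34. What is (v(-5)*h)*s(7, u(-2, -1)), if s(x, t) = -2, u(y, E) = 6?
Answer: 918/5 ≈ 183.60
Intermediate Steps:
v(c) = 3/2 + c - 4/c (v(c) = (3 + c) + (-4/c + 3*(-½)) = (3 + c) + (-4/c - 3/2) = (3 + c) + (-3/2 - 4/c) = 3/2 + c - 4/c)
(v(-5)*h)*s(7, u(-2, -1)) = ((3/2 - 5 - 4/(-5))*34)*(-2) = ((3/2 - 5 - 4*(-⅕))*34)*(-2) = ((3/2 - 5 + ⅘)*34)*(-2) = -27/10*34*(-2) = -459/5*(-2) = 918/5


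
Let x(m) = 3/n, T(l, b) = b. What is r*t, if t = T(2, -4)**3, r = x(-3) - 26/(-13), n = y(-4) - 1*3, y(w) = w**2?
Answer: -1856/13 ≈ -142.77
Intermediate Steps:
n = 13 (n = (-4)**2 - 1*3 = 16 - 3 = 13)
x(m) = 3/13
r = 29/13 (r = 3/13 - 26/(-13) = 3/13 - 26*(-1)/13 = 3/13 - 1*(-2) = 3/13 + 2 = 29/13 ≈ 2.2308)
t = -64 (t = (-4)**3 = -64)
r*t = (29/13)*(-64) = -1856/13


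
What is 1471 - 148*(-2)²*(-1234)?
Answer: 731999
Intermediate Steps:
1471 - 148*(-2)²*(-1234) = 1471 - 148*4*(-1234) = 1471 - 592*(-1234) = 1471 + 730528 = 731999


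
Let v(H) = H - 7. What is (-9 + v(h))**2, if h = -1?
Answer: 289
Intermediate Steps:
v(H) = -7 + H
(-9 + v(h))**2 = (-9 + (-7 - 1))**2 = (-9 - 8)**2 = (-17)**2 = 289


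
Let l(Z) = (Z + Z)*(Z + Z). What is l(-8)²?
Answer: 65536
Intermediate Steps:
l(Z) = 4*Z² (l(Z) = (2*Z)*(2*Z) = 4*Z²)
l(-8)² = (4*(-8)²)² = (4*64)² = 256² = 65536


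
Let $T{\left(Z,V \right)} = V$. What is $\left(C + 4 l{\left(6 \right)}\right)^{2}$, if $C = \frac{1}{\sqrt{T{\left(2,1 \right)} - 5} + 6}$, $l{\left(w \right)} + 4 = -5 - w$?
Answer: $\frac{\left(1197 + i\right)^{2}}{400} \approx 3582.0 + 5.985 i$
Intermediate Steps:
$l{\left(w \right)} = -9 - w$ ($l{\left(w \right)} = -4 - \left(5 + w\right) = -9 - w$)
$C = \frac{6 - 2 i}{40}$ ($C = \frac{1}{\sqrt{1 - 5} + 6} = \frac{1}{\sqrt{-4} + 6} = \frac{1}{2 i + 6} = \frac{1}{6 + 2 i} = \frac{6 - 2 i}{40} \approx 0.15 - 0.05 i$)
$\left(C + 4 l{\left(6 \right)}\right)^{2} = \left(\left(\frac{3}{20} - \frac{i}{20}\right) + 4 \left(-9 - 6\right)\right)^{2} = \left(\left(\frac{3}{20} - \frac{i}{20}\right) + 4 \left(-15\right)\right)^{2} = \left(\left(\frac{3}{20} - \frac{i}{20}\right) - 60\right)^{2} = \left(- \frac{1197}{20} - \frac{i}{20}\right)^{2}$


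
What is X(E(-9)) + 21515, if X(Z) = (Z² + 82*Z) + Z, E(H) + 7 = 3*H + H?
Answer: 19795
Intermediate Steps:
E(H) = -7 + 4*H (E(H) = -7 + (3*H + H) = -7 + 4*H)
X(Z) = Z² + 83*Z
X(E(-9)) + 21515 = (-7 + 4*(-9))*(83 + (-7 + 4*(-9))) + 21515 = (-7 - 36)*(83 + (-7 - 36)) + 21515 = -43*(83 - 43) + 21515 = -43*40 + 21515 = -1720 + 21515 = 19795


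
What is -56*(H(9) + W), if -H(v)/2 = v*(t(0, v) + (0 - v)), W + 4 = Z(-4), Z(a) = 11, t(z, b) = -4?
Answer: -13496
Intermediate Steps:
W = 7 (W = -4 + 11 = 7)
H(v) = -2*v*(-4 - v) (H(v) = -2*v*(-4 + (0 - v)) = -2*v*(-4 - v))
-56*(H(9) + W) = -56*(2*9*(4 + 9) + 7) = -56*(2*9*13 + 7) = -56*(234 + 7) = -56*241 = -13496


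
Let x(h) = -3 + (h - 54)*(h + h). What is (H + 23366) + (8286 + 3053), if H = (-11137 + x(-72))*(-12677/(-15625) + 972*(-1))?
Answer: -105742194667/15625 ≈ -6.7675e+6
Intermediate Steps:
x(h) = -3 + 2*h*(-54 + h) (x(h) = -3 + (-54 + h)*(2*h) = -3 + 2*h*(-54 + h))
H = -106284460292/15625 (H = (-11137 + (-3 - 108*(-72) + 2*(-72)²))*(-12677/(-15625) + 972*(-1)) = (-11137 + (-3 + 7776 + 2*5184))*(-12677*(-1/15625) - 972) = (-11137 + (-3 + 7776 + 10368))*(12677/15625 - 972) = (-11137 + 18141)*(-15174823/15625) = 7004*(-15174823/15625) = -106284460292/15625 ≈ -6.8022e+6)
(H + 23366) + (8286 + 3053) = (-106284460292/15625 + 23366) + (8286 + 3053) = -105919366542/15625 + 11339 = -105742194667/15625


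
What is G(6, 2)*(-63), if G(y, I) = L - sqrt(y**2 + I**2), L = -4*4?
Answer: 1008 + 126*sqrt(10) ≈ 1406.4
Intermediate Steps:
L = -16
G(y, I) = -16 - sqrt(I**2 + y**2) (G(y, I) = -16 - sqrt(y**2 + I**2) = -16 - sqrt(I**2 + y**2))
G(6, 2)*(-63) = (-16 - sqrt(2**2 + 6**2))*(-63) = (-16 - sqrt(4 + 36))*(-63) = (-16 - sqrt(40))*(-63) = (-16 - 2*sqrt(10))*(-63) = 1008 + 126*sqrt(10)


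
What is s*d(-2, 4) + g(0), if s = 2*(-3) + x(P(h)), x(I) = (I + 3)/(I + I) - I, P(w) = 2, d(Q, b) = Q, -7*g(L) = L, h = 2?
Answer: 27/2 ≈ 13.500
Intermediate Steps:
g(L) = -L/7
x(I) = -I + (3 + I)/(2*I) (x(I) = (3 + I)/((2*I)) - I = (3 + I)*(1/(2*I)) - I = (3 + I)/(2*I) - I = -I + (3 + I)/(2*I))
s = -27/4 (s = 2*(-3) + (½ - 1*2 + (3/2)/2) = -6 + (½ - 2 + (3/2)*(½)) = -6 + (½ - 2 + ¾) = -6 - ¾ = -27/4 ≈ -6.7500)
s*d(-2, 4) + g(0) = -27/4*(-2) - ⅐*0 = 27/2 + 0 = 27/2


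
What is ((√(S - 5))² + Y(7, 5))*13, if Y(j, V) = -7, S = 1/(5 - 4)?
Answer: -143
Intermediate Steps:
S = 1 (S = 1/1 = 1)
((√(S - 5))² + Y(7, 5))*13 = ((√(1 - 5))² - 7)*13 = ((√(-4))² - 7)*13 = ((2*I)² - 7)*13 = (-4 - 7)*13 = -11*13 = -143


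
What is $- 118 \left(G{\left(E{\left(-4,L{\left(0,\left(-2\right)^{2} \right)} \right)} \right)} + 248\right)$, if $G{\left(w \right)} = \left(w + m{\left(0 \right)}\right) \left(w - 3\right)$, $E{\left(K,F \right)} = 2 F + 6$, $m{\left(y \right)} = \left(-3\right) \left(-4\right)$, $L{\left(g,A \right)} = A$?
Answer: $-63012$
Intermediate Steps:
$m{\left(y \right)} = 12$
$E{\left(K,F \right)} = 6 + 2 F$
$G{\left(w \right)} = \left(-3 + w\right) \left(12 + w\right)$ ($G{\left(w \right)} = \left(w + 12\right) \left(w - 3\right) = \left(12 + w\right) \left(-3 + w\right) = \left(-3 + w\right) \left(12 + w\right)$)
$- 118 \left(G{\left(E{\left(-4,L{\left(0,\left(-2\right)^{2} \right)} \right)} \right)} + 248\right) = - 118 \left(\left(-36 + \left(6 + 2 \left(-2\right)^{2}\right)^{2} + 9 \left(6 + 2 \left(-2\right)^{2}\right)\right) + 248\right) = - 118 \left(\left(-36 + \left(6 + 2 \cdot 4\right)^{2} + 9 \left(6 + 2 \cdot 4\right)\right) + 248\right) = - 118 \left(\left(-36 + \left(6 + 8\right)^{2} + 9 \left(6 + 8\right)\right) + 248\right) = - 118 \left(\left(-36 + 14^{2} + 9 \cdot 14\right) + 248\right) = - 118 \left(\left(-36 + 196 + 126\right) + 248\right) = - 118 \left(286 + 248\right) = \left(-118\right) 534 = -63012$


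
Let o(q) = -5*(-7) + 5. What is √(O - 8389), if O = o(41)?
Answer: 11*I*√69 ≈ 91.373*I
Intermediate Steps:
o(q) = 40 (o(q) = 35 + 5 = 40)
O = 40
√(O - 8389) = √(40 - 8389) = √(-8349) = 11*I*√69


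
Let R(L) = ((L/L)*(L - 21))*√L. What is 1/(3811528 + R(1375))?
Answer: 952882/3631306221321 - 3385*√55/7262612442642 ≈ 2.5895e-7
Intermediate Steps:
R(L) = √L*(-21 + L) (R(L) = (1*(-21 + L))*√L = (-21 + L)*√L = √L*(-21 + L))
1/(3811528 + R(1375)) = 1/(3811528 + √1375*(-21 + 1375)) = 1/(3811528 + (5*√55)*1354) = 1/(3811528 + 6770*√55)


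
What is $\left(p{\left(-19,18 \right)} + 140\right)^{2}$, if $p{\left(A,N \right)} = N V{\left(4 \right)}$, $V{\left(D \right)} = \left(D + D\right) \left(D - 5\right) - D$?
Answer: $5776$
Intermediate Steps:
$V{\left(D \right)} = - D + 2 D \left(-5 + D\right)$ ($V{\left(D \right)} = 2 D \left(-5 + D\right) - D = - D + 2 D \left(-5 + D\right)$)
$p{\left(A,N \right)} = - 12 N$ ($p{\left(A,N \right)} = N 4 \left(-11 + 2 \cdot 4\right) = N 4 \left(-11 + 8\right) = N 4 \left(-3\right) = N \left(-12\right) = - 12 N$)
$\left(p{\left(-19,18 \right)} + 140\right)^{2} = \left(\left(-12\right) 18 + 140\right)^{2} = \left(-216 + 140\right)^{2} = \left(-76\right)^{2} = 5776$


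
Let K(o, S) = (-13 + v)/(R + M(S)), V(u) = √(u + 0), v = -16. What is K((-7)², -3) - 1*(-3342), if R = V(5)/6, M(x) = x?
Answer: 36870/11 + 6*√5/11 ≈ 3353.0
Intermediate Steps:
V(u) = √u
R = √5/6 ≈ 0.37268
K(o, S) = -29/(S + √5/6) (K(o, S) = (-13 - 16)/(√5/6 + S) = -29/(S + √5/6))
K((-7)², -3) - 1*(-3342) = -174/(√5 + 6*(-3)) - 1*(-3342) = -174/(√5 - 18) + 3342 = -174/(-18 + √5) + 3342 = 3342 - 174/(-18 + √5)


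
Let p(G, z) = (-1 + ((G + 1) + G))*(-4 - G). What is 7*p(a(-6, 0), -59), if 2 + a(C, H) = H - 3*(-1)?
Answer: -70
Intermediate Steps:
a(C, H) = 1 + H (a(C, H) = -2 + (H - 3*(-1)) = -2 + (H + 3) = -2 + (3 + H) = 1 + H)
p(G, z) = 2*G*(-4 - G) (p(G, z) = (-1 + ((1 + G) + G))*(-4 - G) = (-1 + (1 + 2*G))*(-4 - G) = (2*G)*(-4 - G) = 2*G*(-4 - G))
7*p(a(-6, 0), -59) = 7*(-2*(1 + 0)*(4 + (1 + 0))) = 7*(-2*1*(4 + 1)) = 7*(-2*1*5) = 7*(-10) = -70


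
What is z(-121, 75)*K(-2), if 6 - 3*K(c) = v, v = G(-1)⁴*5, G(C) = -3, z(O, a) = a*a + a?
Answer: -758100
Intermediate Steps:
z(O, a) = a + a² (z(O, a) = a² + a = a + a²)
v = 405 (v = (-3)⁴*5 = 81*5 = 405)
K(c) = -133 (K(c) = 2 - ⅓*405 = 2 - 135 = -133)
z(-121, 75)*K(-2) = (75*(1 + 75))*(-133) = (75*76)*(-133) = 5700*(-133) = -758100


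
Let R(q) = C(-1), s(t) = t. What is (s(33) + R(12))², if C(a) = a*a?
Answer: 1156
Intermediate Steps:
C(a) = a²
R(q) = 1 (R(q) = (-1)² = 1)
(s(33) + R(12))² = (33 + 1)² = 34² = 1156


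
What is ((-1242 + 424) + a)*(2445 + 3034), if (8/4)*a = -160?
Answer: -4920142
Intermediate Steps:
a = -80 (a = (½)*(-160) = -80)
((-1242 + 424) + a)*(2445 + 3034) = ((-1242 + 424) - 80)*(2445 + 3034) = (-818 - 80)*5479 = -898*5479 = -4920142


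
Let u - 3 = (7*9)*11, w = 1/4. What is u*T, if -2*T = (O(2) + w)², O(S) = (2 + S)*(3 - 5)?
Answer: -83607/4 ≈ -20902.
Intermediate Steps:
O(S) = -4 - 2*S (O(S) = (2 + S)*(-2) = -4 - 2*S)
w = ¼ (w = 1*(¼) = ¼ ≈ 0.25000)
u = 696 (u = 3 + (7*9)*11 = 3 + 63*11 = 3 + 693 = 696)
T = -961/32 (T = -((-4 - 2*2) + ¼)²/2 = -((-4 - 4) + ¼)²/2 = -(-8 + ¼)²/2 = -(-31/4)²/2 = -½*961/16 = -961/32 ≈ -30.031)
u*T = 696*(-961/32) = -83607/4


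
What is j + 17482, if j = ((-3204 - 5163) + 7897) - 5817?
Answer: 11195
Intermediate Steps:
j = -6287 (j = (-8367 + 7897) - 5817 = -470 - 5817 = -6287)
j + 17482 = -6287 + 17482 = 11195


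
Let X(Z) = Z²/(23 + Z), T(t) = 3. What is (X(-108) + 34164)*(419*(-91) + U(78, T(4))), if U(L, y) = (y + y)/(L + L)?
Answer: -1433633244714/1105 ≈ -1.2974e+9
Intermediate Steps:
U(L, y) = y/L (U(L, y) = (2*y)/((2*L)) = (2*y)*(1/(2*L)) = y/L)
X(Z) = Z²/(23 + Z)
(X(-108) + 34164)*(419*(-91) + U(78, T(4))) = ((-108)²/(23 - 108) + 34164)*(419*(-91) + 3/78) = (11664/(-85) + 34164)*(-38129 + 3*(1/78)) = (11664*(-1/85) + 34164)*(-38129 + 1/26) = (-11664/85 + 34164)*(-991353/26) = (2892276/85)*(-991353/26) = -1433633244714/1105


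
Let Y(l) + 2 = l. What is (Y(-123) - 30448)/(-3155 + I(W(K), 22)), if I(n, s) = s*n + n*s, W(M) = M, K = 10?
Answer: 10191/905 ≈ 11.261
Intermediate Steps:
Y(l) = -2 + l
I(n, s) = 2*n*s (I(n, s) = n*s + n*s = 2*n*s)
(Y(-123) - 30448)/(-3155 + I(W(K), 22)) = ((-2 - 123) - 30448)/(-3155 + 2*10*22) = (-125 - 30448)/(-3155 + 440) = -30573/(-2715) = -30573*(-1/2715) = 10191/905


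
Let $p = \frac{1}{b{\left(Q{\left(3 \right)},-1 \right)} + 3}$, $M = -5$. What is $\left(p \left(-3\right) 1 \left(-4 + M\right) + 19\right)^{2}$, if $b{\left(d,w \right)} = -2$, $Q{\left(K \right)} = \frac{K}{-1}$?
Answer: $2116$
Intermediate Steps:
$Q{\left(K \right)} = - K$ ($Q{\left(K \right)} = K \left(-1\right) = - K$)
$p = 1$ ($p = \frac{1}{-2 + 3} = 1^{-1} = 1$)
$\left(p \left(-3\right) 1 \left(-4 + M\right) + 19\right)^{2} = \left(1 \left(-3\right) 1 \left(-4 - 5\right) + 19\right)^{2} = \left(- 3 \cdot 1 \left(-9\right) + 19\right)^{2} = \left(\left(-3\right) \left(-9\right) + 19\right)^{2} = \left(27 + 19\right)^{2} = 46^{2} = 2116$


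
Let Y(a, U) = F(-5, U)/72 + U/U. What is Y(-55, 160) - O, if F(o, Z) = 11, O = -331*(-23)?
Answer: -548053/72 ≈ -7611.8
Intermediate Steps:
O = 7613
Y(a, U) = 83/72 (Y(a, U) = 11/72 + U/U = 11*(1/72) + 1 = 11/72 + 1 = 83/72)
Y(-55, 160) - O = 83/72 - 1*7613 = 83/72 - 7613 = -548053/72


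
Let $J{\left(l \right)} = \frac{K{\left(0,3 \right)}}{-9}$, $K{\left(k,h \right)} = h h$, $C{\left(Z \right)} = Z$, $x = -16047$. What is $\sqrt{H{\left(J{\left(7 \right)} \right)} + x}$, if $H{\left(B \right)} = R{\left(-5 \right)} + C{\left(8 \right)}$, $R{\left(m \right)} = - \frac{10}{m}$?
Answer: $i \sqrt{16037} \approx 126.64 i$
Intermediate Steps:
$K{\left(k,h \right)} = h^{2}$
$J{\left(l \right)} = -1$ ($J{\left(l \right)} = \frac{3^{2}}{-9} = 9 \left(- \frac{1}{9}\right) = -1$)
$H{\left(B \right)} = 10$ ($H{\left(B \right)} = - \frac{10}{-5} + 8 = \left(-10\right) \left(- \frac{1}{5}\right) + 8 = 2 + 8 = 10$)
$\sqrt{H{\left(J{\left(7 \right)} \right)} + x} = \sqrt{10 - 16047} = \sqrt{-16037} = i \sqrt{16037}$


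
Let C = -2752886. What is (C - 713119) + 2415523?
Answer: -1050482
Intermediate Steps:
(C - 713119) + 2415523 = (-2752886 - 713119) + 2415523 = -3466005 + 2415523 = -1050482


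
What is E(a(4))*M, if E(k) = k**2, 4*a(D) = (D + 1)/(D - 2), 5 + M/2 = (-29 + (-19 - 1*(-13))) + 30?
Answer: -125/16 ≈ -7.8125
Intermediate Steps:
M = -20 (M = -10 + 2*((-29 + (-19 - 1*(-13))) + 30) = -10 + 2*((-29 + (-19 + 13)) + 30) = -10 + 2*((-29 - 6) + 30) = -10 + 2*(-35 + 30) = -10 + 2*(-5) = -10 - 10 = -20)
a(D) = (1 + D)/(4*(-2 + D)) (a(D) = ((D + 1)/(D - 2))/4 = ((1 + D)/(-2 + D))/4 = (1 + D)/(4*(-2 + D)))
E(a(4))*M = ((1 + 4)/(4*(-2 + 4)))**2*(-20) = ((1/4)*5/2)**2*(-20) = ((1/4)*(1/2)*5)**2*(-20) = (5/8)**2*(-20) = (25/64)*(-20) = -125/16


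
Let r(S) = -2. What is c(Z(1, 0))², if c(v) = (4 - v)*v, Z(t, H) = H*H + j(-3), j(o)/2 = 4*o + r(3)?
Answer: 802816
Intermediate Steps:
j(o) = -4 + 8*o (j(o) = 2*(4*o - 2) = 2*(-2 + 4*o) = -4 + 8*o)
Z(t, H) = -28 + H² (Z(t, H) = H*H + (-4 + 8*(-3)) = H² + (-4 - 24) = H² - 28 = -28 + H²)
c(v) = v*(4 - v)
c(Z(1, 0))² = ((-28 + 0²)*(4 - (-28 + 0²)))² = ((-28 + 0)*(4 - (-28 + 0)))² = (-28*(4 - 1*(-28)))² = (-28*(4 + 28))² = (-28*32)² = (-896)² = 802816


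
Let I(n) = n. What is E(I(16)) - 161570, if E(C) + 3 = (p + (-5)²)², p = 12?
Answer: -160204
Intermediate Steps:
E(C) = 1366 (E(C) = -3 + (12 + (-5)²)² = -3 + (12 + 25)² = -3 + 37² = -3 + 1369 = 1366)
E(I(16)) - 161570 = 1366 - 161570 = -160204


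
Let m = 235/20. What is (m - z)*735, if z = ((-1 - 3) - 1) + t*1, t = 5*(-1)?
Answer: 63945/4 ≈ 15986.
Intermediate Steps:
t = -5
m = 47/4 (m = 235*(1/20) = 47/4 ≈ 11.750)
z = -10 (z = ((-1 - 3) - 1) - 5*1 = (-4 - 1) - 5 = -5 - 5 = -10)
(m - z)*735 = (47/4 - 1*(-10))*735 = (47/4 + 10)*735 = (87/4)*735 = 63945/4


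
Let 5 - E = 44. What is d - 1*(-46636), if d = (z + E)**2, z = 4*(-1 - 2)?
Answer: 49237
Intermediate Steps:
E = -39 (E = 5 - 1*44 = 5 - 44 = -39)
z = -12 (z = 4*(-3) = -12)
d = 2601 (d = (-12 - 39)**2 = (-51)**2 = 2601)
d - 1*(-46636) = 2601 - 1*(-46636) = 2601 + 46636 = 49237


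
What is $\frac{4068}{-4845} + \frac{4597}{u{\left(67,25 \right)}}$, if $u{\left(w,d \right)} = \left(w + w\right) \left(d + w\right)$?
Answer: $- \frac{9292613}{19909720} \approx -0.46674$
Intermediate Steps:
$u{\left(w,d \right)} = 2 w \left(d + w\right)$
$\frac{4068}{-4845} + \frac{4597}{u{\left(67,25 \right)}} = \frac{4068}{-4845} + \frac{4597}{2 \cdot 67 \left(25 + 67\right)} = 4068 \left(- \frac{1}{4845}\right) + \frac{4597}{2 \cdot 67 \cdot 92} = - \frac{1356}{1615} + \frac{4597}{12328} = - \frac{9292613}{19909720}$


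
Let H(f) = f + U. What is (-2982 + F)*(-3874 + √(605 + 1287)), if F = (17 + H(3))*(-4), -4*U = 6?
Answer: 11838944 - 6112*√473 ≈ 1.1706e+7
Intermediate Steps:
U = -3/2 (U = -¼*6 = -3/2 ≈ -1.5000)
H(f) = -3/2 + f (H(f) = f - 3/2 = -3/2 + f)
F = -74 (F = (17 + (-3/2 + 3))*(-4) = (17 + 3/2)*(-4) = (37/2)*(-4) = -74)
(-2982 + F)*(-3874 + √(605 + 1287)) = (-2982 - 74)*(-3874 + √(605 + 1287)) = -3056*(-3874 + √1892) = -3056*(-3874 + 2*√473) = 11838944 - 6112*√473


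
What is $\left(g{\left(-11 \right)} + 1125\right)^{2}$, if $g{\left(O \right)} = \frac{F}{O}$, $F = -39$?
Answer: $\frac{154107396}{121} \approx 1.2736 \cdot 10^{6}$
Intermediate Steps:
$g{\left(O \right)} = - \frac{39}{O}$
$\left(g{\left(-11 \right)} + 1125\right)^{2} = \left(- \frac{39}{-11} + 1125\right)^{2} = \left(\left(-39\right) \left(- \frac{1}{11}\right) + 1125\right)^{2} = \left(\frac{39}{11} + 1125\right)^{2} = \left(\frac{12414}{11}\right)^{2} = \frac{154107396}{121}$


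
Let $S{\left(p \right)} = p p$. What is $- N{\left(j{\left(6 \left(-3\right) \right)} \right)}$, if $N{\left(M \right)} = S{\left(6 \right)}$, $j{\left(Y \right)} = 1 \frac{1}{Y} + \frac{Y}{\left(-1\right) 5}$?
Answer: $-36$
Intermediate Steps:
$j{\left(Y \right)} = \frac{1}{Y} - \frac{Y}{5}$ ($j{\left(Y \right)} = \frac{1}{Y} + \frac{Y}{-5} = \frac{1}{Y} + Y \left(- \frac{1}{5}\right) = \frac{1}{Y} - \frac{Y}{5}$)
$S{\left(p \right)} = p^{2}$
$N{\left(M \right)} = 36$ ($N{\left(M \right)} = 6^{2} = 36$)
$- N{\left(j{\left(6 \left(-3\right) \right)} \right)} = \left(-1\right) 36 = -36$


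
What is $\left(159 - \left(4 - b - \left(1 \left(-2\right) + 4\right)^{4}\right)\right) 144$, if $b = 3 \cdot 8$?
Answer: $28080$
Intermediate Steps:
$b = 24$
$\left(159 - \left(4 - b - \left(1 \left(-2\right) + 4\right)^{4}\right)\right) 144 = \left(159 + \left(\left(-4 + \left(1 \left(-2\right) + 4\right)^{4}\right) + 24\right)\right) 144 = \left(159 + \left(\left(-4 + \left(-2 + 4\right)^{4}\right) + 24\right)\right) 144 = \left(159 + \left(\left(-4 + 2^{4}\right) + 24\right)\right) 144 = \left(159 + \left(\left(-4 + 16\right) + 24\right)\right) 144 = \left(159 + \left(12 + 24\right)\right) 144 = \left(159 + 36\right) 144 = 195 \cdot 144 = 28080$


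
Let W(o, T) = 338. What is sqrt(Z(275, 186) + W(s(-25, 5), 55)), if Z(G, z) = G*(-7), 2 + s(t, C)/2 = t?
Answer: 23*I*sqrt(3) ≈ 39.837*I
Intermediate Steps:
s(t, C) = -4 + 2*t
Z(G, z) = -7*G
sqrt(Z(275, 186) + W(s(-25, 5), 55)) = sqrt(-7*275 + 338) = sqrt(-1925 + 338) = sqrt(-1587) = 23*I*sqrt(3)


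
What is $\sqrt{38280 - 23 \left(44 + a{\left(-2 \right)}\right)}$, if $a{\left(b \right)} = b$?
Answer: $3 \sqrt{4146} \approx 193.17$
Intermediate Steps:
$\sqrt{38280 - 23 \left(44 + a{\left(-2 \right)}\right)} = \sqrt{38280 - 23 \left(44 - 2\right)} = \sqrt{38280 - 966} = \sqrt{37314} = 3 \sqrt{4146}$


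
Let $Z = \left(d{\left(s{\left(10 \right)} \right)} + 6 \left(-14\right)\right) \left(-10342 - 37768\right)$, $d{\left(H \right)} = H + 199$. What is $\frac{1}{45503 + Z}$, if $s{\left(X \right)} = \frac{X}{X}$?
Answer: $- \frac{1}{5535257} \approx -1.8066 \cdot 10^{-7}$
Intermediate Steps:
$s{\left(X \right)} = 1$
$d{\left(H \right)} = 199 + H$
$Z = -5580760$ ($Z = \left(\left(199 + 1\right) + 6 \left(-14\right)\right) \left(-10342 - 37768\right) = \left(200 - 84\right) \left(-48110\right) = 116 \left(-48110\right) = -5580760$)
$\frac{1}{45503 + Z} = \frac{1}{45503 - 5580760} = \frac{1}{-5535257} = - \frac{1}{5535257}$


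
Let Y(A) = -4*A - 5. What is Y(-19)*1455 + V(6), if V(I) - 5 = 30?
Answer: 103340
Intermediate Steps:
V(I) = 35 (V(I) = 5 + 30 = 35)
Y(A) = -5 - 4*A
Y(-19)*1455 + V(6) = (-5 - 4*(-19))*1455 + 35 = (-5 + 76)*1455 + 35 = 71*1455 + 35 = 103305 + 35 = 103340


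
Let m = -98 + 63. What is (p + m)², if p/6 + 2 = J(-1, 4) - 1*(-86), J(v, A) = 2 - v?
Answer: 237169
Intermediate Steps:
p = 522 (p = -12 + 6*((2 - 1*(-1)) - 1*(-86)) = -12 + 6*((2 + 1) + 86) = -12 + 6*(3 + 86) = -12 + 6*89 = -12 + 534 = 522)
m = -35
(p + m)² = (522 - 35)² = 487² = 237169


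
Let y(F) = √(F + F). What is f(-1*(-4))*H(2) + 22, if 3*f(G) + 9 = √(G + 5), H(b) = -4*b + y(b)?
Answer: 34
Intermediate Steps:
y(F) = √2*√F (y(F) = √(2*F) = √2*√F)
H(b) = -4*b + √2*√b
f(G) = -3 + √(5 + G)/3 (f(G) = -3 + √(G + 5)/3 = -3 + √(5 + G)/3)
f(-1*(-4))*H(2) + 22 = (-3 + √(5 - 1*(-4))/3)*(-4*2 + √2*√2) + 22 = (-3 + √(5 + 4)/3)*(-8 + 2) + 22 = (-3 + √9/3)*(-6) + 22 = (-3 + (⅓)*3)*(-6) + 22 = (-3 + 1)*(-6) + 22 = -2*(-6) + 22 = 12 + 22 = 34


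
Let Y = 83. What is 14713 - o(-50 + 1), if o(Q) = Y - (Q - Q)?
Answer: 14630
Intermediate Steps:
o(Q) = 83 (o(Q) = 83 - (Q - Q) = 83 - 1*0 = 83 + 0 = 83)
14713 - o(-50 + 1) = 14713 - 1*83 = 14713 - 83 = 14630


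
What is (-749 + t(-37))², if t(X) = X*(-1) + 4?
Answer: 501264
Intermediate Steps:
t(X) = 4 - X (t(X) = -X + 4 = 4 - X)
(-749 + t(-37))² = (-749 + (4 - 1*(-37)))² = (-749 + (4 + 37))² = (-749 + 41)² = (-708)² = 501264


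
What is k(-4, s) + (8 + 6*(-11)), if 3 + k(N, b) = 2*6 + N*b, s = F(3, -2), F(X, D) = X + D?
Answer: -53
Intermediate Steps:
F(X, D) = D + X
s = 1 (s = -2 + 3 = 1)
k(N, b) = 9 + N*b (k(N, b) = -3 + (2*6 + N*b) = -3 + (12 + N*b) = 9 + N*b)
k(-4, s) + (8 + 6*(-11)) = (9 - 4*1) + (8 + 6*(-11)) = (9 - 4) + (8 - 66) = 5 - 58 = -53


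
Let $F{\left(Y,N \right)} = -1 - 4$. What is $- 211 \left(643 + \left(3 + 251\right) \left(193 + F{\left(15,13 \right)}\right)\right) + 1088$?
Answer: $-10210257$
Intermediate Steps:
$F{\left(Y,N \right)} = -5$
$- 211 \left(643 + \left(3 + 251\right) \left(193 + F{\left(15,13 \right)}\right)\right) + 1088 = - 211 \left(643 + \left(3 + 251\right) \left(193 - 5\right)\right) + 1088 = - 211 \left(643 + 254 \cdot 188\right) + 1088 = - 211 \left(643 + 47752\right) + 1088 = \left(-211\right) 48395 + 1088 = -10211345 + 1088 = -10210257$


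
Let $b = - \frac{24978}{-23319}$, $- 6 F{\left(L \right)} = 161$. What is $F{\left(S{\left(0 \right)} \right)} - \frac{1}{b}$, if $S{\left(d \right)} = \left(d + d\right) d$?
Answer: $- \frac{346781}{12489} \approx -27.767$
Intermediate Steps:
$S{\left(d \right)} = 2 d^{2}$ ($S{\left(d \right)} = 2 d d = 2 d^{2}$)
$F{\left(L \right)} = - \frac{161}{6}$ ($F{\left(L \right)} = \left(- \frac{1}{6}\right) 161 = - \frac{161}{6}$)
$b = \frac{8326}{7773}$ ($b = \left(-24978\right) \left(- \frac{1}{23319}\right) = \frac{8326}{7773} \approx 1.0711$)
$F{\left(S{\left(0 \right)} \right)} - \frac{1}{b} = - \frac{161}{6} - \frac{1}{\frac{8326}{7773}} = - \frac{161}{6} - \frac{7773}{8326} = - \frac{346781}{12489}$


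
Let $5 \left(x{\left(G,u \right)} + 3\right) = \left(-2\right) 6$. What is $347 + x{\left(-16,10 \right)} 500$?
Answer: $-2353$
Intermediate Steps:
$x{\left(G,u \right)} = - \frac{27}{5}$ ($x{\left(G,u \right)} = -3 + \frac{\left(-2\right) 6}{5} = -3 + \frac{1}{5} \left(-12\right) = -3 - \frac{12}{5} = - \frac{27}{5}$)
$347 + x{\left(-16,10 \right)} 500 = 347 - 2700 = -2353$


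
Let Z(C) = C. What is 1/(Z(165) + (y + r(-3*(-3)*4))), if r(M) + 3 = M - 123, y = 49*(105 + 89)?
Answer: 1/9581 ≈ 0.00010437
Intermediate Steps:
y = 9506 (y = 49*194 = 9506)
r(M) = -126 + M (r(M) = -3 + (M - 123) = -3 + (-123 + M) = -126 + M)
1/(Z(165) + (y + r(-3*(-3)*4))) = 1/(165 + (9506 + (-126 - 3*(-3)*4))) = 1/(165 + (9506 + (-126 + 9*4))) = 1/(165 + (9506 + (-126 + 36))) = 1/(165 + (9506 - 90)) = 1/(165 + 9416) = 1/9581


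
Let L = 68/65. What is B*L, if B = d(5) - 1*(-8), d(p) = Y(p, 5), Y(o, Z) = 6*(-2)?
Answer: -272/65 ≈ -4.1846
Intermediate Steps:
Y(o, Z) = -12
d(p) = -12
B = -4 (B = -12 - 1*(-8) = -12 + 8 = -4)
L = 68/65 (L = 68*(1/65) = 68/65 ≈ 1.0462)
B*L = -4*68/65 = -272/65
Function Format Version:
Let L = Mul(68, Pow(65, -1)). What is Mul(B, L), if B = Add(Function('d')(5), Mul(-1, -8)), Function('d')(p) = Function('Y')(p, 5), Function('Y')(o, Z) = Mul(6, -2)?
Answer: Rational(-272, 65) ≈ -4.1846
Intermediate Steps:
Function('Y')(o, Z) = -12
Function('d')(p) = -12
B = -4 (B = Add(-12, Mul(-1, -8)) = Add(-12, 8) = -4)
L = Rational(68, 65) (L = Mul(68, Rational(1, 65)) = Rational(68, 65) ≈ 1.0462)
Mul(B, L) = Mul(-4, Rational(68, 65)) = Rational(-272, 65)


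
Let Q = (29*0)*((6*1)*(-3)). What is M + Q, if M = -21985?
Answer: -21985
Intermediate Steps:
Q = 0 (Q = 0*(6*(-3)) = 0*(-18) = 0)
M + Q = -21985 + 0 = -21985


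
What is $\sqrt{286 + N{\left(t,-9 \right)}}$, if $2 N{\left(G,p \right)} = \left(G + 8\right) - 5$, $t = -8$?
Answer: $\frac{9 \sqrt{14}}{2} \approx 16.837$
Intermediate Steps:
$N{\left(G,p \right)} = \frac{3}{2} + \frac{G}{2}$ ($N{\left(G,p \right)} = \frac{\left(G + 8\right) - 5}{2} = \frac{\left(8 + G\right) - 5}{2} = \frac{3 + G}{2} = \frac{3}{2} + \frac{G}{2}$)
$\sqrt{286 + N{\left(t,-9 \right)}} = \sqrt{286 + \left(\frac{3}{2} + \frac{1}{2} \left(-8\right)\right)} = \sqrt{286 + \left(\frac{3}{2} - 4\right)} = \sqrt{286 - \frac{5}{2}} = \sqrt{\frac{567}{2}} = \frac{9 \sqrt{14}}{2}$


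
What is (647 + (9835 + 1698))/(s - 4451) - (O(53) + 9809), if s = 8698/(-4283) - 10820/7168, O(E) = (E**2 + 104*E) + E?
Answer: -7146617876443/392979341 ≈ -18186.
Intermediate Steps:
O(E) = E**2 + 105*E
s = -27172331/7675136 (s = 8698*(-1/4283) - 10820*1/7168 = -8698/4283 - 2705/1792 = -27172331/7675136 ≈ -3.5403)
(647 + (9835 + 1698))/(s - 4451) - (O(53) + 9809) = (647 + (9835 + 1698))/(-27172331/7675136 - 4451) - (53*(105 + 53) + 9809) = (647 + 11533)/(-34189202667/7675136) - (53*158 + 9809) = 12180*(-7675136/34189202667) - (8374 + 9809) = -1074519040/392979341 - 1*18183 = -1074519040/392979341 - 18183 = -7146617876443/392979341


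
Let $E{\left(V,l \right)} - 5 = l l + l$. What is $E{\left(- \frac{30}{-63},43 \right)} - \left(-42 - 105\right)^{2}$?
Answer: $-19712$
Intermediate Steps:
$E{\left(V,l \right)} = 5 + l + l^{2}$ ($E{\left(V,l \right)} = 5 + \left(l l + l\right) = 5 + \left(l^{2} + l\right) = 5 + \left(l + l^{2}\right) = 5 + l + l^{2}$)
$E{\left(- \frac{30}{-63},43 \right)} - \left(-42 - 105\right)^{2} = \left(5 + 43 + 43^{2}\right) - \left(-42 - 105\right)^{2} = \left(5 + 43 + 1849\right) - \left(-147\right)^{2} = 1897 - 21609 = -19712$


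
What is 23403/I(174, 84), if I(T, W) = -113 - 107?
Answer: -23403/220 ≈ -106.38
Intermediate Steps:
I(T, W) = -220
23403/I(174, 84) = 23403/(-220) = 23403*(-1/220) = -23403/220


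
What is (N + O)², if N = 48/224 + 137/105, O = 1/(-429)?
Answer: 2074529209/901800900 ≈ 2.3004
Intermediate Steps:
O = -1/429 ≈ -0.0023310
N = 319/210 (N = 48*(1/224) + 137*(1/105) = 3/14 + 137/105 = 319/210 ≈ 1.5190)
(N + O)² = (319/210 - 1/429)² = (45547/30030)² = 2074529209/901800900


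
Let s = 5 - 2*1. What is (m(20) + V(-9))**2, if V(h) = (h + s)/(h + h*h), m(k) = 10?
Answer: 14161/144 ≈ 98.340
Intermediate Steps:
s = 3 (s = 5 - 2 = 3)
V(h) = (3 + h)/(h + h**2) (V(h) = (h + 3)/(h + h*h) = (3 + h)/(h + h**2))
(m(20) + V(-9))**2 = (10 + (3 - 9)/((-9)*(1 - 9)))**2 = (10 - 1/9*(-6)/(-8))**2 = (10 - 1/9*(-1/8)*(-6))**2 = (10 - 1/12)**2 = (119/12)**2 = 14161/144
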